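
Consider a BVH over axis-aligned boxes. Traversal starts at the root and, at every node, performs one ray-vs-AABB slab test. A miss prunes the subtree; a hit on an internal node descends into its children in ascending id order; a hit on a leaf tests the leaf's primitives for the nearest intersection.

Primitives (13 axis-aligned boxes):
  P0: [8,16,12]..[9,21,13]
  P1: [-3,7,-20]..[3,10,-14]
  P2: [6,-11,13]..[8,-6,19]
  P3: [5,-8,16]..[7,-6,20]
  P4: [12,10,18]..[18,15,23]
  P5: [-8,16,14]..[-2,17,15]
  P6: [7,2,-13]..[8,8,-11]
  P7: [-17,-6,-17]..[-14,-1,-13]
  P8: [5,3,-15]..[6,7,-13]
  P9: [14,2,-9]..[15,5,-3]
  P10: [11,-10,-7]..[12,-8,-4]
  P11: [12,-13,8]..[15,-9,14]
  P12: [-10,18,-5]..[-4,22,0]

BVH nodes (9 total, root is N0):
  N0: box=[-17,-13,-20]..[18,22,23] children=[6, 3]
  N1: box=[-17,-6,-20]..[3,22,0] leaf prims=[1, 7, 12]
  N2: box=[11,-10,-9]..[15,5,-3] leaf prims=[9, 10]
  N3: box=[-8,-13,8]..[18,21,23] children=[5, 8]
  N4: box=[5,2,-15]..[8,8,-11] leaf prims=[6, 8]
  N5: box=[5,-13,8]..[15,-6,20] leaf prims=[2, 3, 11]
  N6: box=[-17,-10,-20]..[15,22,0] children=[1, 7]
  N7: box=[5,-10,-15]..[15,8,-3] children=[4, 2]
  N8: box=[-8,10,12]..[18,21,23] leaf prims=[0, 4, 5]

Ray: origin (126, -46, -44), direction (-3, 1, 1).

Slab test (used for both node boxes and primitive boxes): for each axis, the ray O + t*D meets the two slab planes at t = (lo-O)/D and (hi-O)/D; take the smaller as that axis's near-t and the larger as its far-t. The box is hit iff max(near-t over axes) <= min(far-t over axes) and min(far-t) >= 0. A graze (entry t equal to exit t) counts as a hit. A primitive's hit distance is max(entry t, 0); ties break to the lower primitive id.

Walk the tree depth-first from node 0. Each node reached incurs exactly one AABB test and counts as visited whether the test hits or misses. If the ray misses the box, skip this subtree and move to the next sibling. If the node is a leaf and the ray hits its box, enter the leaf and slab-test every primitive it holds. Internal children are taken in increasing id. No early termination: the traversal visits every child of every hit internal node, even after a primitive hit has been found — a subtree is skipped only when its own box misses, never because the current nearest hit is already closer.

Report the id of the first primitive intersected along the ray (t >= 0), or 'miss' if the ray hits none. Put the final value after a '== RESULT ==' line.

Walk:
N0 x:[36,143/3] y:[33,68] z:[24,67] -> hit [36,143/3], descend [3, 6]
  N3 x:[36,134/3] y:[33,67] z:[52,67] -> miss, prune
  N6 x:[37,143/3] y:[36,68] z:[24,44] -> hit [37,44], descend [1, 7]
    N1 x:[41,143/3] y:[40,68] z:[24,44] -> hit [41,44] leaf, test {P1(miss), P7(miss), P12(miss)}
    N7 x:[37,121/3] y:[36,54] z:[29,41] -> hit [37,121/3], descend [2, 4]
      N2 x:[37,115/3] y:[36,51] z:[35,41] -> hit [37,115/3] leaf, test {P9(miss), P10@t=38}
      N4 x:[118/3,121/3] y:[48,54] z:[29,33] -> miss, prune

order=[0, 3, 6, 1, 7, 2, 4]  |boxes|=7  |leaves|=2  hit=P10

== RESULT ==
10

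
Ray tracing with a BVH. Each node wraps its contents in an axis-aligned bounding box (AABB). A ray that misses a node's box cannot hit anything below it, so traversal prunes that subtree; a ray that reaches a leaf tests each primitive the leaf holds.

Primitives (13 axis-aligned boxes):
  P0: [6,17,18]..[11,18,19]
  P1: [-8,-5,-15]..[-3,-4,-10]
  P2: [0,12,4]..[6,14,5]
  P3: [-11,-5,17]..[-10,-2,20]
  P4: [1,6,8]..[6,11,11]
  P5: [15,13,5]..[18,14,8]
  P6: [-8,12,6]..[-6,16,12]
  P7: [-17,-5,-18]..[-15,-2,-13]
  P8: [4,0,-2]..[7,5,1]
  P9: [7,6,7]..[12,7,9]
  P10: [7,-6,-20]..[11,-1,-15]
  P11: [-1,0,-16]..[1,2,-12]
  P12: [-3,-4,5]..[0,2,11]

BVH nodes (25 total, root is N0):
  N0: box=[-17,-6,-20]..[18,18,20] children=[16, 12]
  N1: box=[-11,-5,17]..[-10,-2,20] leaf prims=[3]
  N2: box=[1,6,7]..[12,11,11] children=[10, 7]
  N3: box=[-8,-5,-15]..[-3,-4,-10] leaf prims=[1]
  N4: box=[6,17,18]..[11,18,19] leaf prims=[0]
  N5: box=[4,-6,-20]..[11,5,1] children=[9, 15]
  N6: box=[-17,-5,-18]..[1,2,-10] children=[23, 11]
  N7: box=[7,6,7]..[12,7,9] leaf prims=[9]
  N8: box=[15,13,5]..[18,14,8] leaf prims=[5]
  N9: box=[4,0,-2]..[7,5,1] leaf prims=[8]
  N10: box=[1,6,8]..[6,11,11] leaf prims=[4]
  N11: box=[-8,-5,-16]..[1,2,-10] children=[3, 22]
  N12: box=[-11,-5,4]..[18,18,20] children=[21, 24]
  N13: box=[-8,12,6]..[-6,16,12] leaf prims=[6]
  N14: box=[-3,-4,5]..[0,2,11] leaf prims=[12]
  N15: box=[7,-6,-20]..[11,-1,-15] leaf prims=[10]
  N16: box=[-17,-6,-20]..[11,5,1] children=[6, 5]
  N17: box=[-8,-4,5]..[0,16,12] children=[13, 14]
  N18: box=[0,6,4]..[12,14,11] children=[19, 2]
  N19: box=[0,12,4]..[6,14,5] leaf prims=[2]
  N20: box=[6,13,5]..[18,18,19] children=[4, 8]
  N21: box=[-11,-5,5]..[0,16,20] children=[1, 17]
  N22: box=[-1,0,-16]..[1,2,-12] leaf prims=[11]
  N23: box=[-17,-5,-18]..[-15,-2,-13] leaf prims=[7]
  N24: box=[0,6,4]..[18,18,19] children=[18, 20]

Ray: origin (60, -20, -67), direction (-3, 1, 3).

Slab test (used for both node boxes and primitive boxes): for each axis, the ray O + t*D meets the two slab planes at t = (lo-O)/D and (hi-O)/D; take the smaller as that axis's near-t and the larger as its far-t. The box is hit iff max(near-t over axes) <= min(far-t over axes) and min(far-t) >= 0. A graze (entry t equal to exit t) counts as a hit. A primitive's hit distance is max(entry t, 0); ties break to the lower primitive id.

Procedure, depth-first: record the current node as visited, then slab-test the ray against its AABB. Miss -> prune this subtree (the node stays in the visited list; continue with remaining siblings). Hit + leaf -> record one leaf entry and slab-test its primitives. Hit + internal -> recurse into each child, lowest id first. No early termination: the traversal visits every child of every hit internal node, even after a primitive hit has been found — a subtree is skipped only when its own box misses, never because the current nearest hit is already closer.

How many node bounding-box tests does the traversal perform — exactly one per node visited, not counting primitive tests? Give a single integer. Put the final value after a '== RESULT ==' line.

Trace the traversal:
N0 x:[14,77/3] y:[14,38] z:[47/3,29] -> hit [47/3,77/3], descend [12, 16]
  N12 x:[14,71/3] y:[15,38] z:[71/3,29] -> hit [71/3,71/3], descend [21, 24]
    N21 x:[20,71/3] y:[15,36] z:[24,29] -> miss, prune
    N24 x:[14,20] y:[26,38] z:[71/3,86/3] -> miss, prune
  N16 x:[49/3,77/3] y:[14,25] z:[47/3,68/3] -> hit [49/3,68/3], descend [5, 6]
    N5 x:[49/3,56/3] y:[14,25] z:[47/3,68/3] -> hit [49/3,56/3], descend [9, 15]
      N9 x:[53/3,56/3] y:[20,25] z:[65/3,68/3] -> miss, prune
      N15 x:[49/3,53/3] y:[14,19] z:[47/3,52/3] -> hit [49/3,52/3] leaf, test {P10@t=49/3}
    N6 x:[59/3,77/3] y:[15,22] z:[49/3,19] -> miss, prune

9 AABB tests over nodes [0, 12, 21, 24, 16, 5, 9, 15, 6]; 1 leaf entered; closest P10.

== RESULT ==
9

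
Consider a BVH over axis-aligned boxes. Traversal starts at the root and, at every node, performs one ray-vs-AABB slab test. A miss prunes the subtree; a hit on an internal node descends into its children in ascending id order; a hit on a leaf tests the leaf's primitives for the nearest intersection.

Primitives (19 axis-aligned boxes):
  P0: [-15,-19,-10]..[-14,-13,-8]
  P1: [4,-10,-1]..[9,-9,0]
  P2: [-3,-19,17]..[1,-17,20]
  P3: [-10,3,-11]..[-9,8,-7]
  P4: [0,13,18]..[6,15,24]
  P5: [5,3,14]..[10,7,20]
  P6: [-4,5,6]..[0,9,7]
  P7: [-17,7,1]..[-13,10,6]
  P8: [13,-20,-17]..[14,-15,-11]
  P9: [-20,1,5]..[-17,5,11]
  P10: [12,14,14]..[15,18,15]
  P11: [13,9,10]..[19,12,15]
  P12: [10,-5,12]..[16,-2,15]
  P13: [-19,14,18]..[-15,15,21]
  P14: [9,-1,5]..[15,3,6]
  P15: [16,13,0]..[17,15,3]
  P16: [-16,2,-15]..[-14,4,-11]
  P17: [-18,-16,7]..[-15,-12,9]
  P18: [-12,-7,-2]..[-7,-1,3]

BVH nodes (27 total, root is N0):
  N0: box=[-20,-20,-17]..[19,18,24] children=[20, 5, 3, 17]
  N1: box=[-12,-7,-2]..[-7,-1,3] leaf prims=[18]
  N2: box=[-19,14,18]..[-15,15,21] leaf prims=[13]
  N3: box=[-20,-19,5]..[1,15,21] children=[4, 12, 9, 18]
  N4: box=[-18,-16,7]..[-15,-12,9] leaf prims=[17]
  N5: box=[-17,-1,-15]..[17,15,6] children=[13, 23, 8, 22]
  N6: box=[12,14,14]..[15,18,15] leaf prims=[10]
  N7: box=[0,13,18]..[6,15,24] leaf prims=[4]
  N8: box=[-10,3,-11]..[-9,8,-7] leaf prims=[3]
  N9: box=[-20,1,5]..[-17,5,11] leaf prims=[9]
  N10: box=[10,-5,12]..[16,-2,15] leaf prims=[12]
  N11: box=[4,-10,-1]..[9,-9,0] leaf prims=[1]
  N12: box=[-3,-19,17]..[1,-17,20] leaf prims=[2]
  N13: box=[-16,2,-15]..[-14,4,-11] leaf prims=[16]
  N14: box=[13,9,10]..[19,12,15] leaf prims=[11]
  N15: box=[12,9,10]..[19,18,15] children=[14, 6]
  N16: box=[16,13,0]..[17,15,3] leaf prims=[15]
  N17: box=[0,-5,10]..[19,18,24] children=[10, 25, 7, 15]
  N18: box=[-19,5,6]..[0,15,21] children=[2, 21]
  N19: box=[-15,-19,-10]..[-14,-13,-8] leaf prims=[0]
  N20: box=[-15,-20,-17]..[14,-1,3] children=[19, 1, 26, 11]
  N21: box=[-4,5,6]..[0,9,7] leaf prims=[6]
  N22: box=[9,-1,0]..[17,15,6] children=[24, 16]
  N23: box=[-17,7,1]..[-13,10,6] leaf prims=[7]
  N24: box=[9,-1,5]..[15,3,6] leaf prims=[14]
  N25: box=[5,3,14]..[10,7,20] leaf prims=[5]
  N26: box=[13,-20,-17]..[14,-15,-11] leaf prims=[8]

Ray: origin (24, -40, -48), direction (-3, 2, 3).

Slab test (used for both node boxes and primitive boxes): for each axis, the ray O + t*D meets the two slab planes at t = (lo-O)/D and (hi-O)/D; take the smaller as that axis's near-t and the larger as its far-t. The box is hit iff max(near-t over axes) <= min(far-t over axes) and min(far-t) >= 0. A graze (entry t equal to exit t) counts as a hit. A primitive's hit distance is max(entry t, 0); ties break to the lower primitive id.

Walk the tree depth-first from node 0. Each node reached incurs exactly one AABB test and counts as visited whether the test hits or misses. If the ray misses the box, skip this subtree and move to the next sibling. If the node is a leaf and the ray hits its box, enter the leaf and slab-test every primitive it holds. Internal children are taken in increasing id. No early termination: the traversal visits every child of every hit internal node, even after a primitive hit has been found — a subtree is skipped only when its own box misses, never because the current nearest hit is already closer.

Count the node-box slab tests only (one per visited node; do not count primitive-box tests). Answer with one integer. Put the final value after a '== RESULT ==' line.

Walk:
N0 x:[5/3,44/3] y:[10,29] z:[31/3,24] -> hit [31/3,44/3], descend [3, 5, 17, 20]
  N3 x:[23/3,44/3] y:[21/2,55/2] z:[53/3,23] -> miss, prune
  N5 x:[7/3,41/3] y:[39/2,55/2] z:[11,18] -> miss, prune
  N17 x:[5/3,8] y:[35/2,29] z:[58/3,24] -> miss, prune
  N20 x:[10/3,13] y:[10,39/2] z:[31/3,17] -> hit [31/3,13], descend [1, 11, 19, 26]
    N1 x:[31/3,12] y:[33/2,39/2] z:[46/3,17] -> miss, prune
    N11 x:[5,20/3] y:[15,31/2] z:[47/3,16] -> miss, prune
    N19 x:[38/3,13] y:[21/2,27/2] z:[38/3,40/3] -> hit [38/3,13] leaf, test {P0@t=38/3}
    N26 x:[10/3,11/3] y:[10,25/2] z:[31/3,37/3] -> miss, prune

order=[0, 3, 5, 17, 20, 1, 11, 19, 26]  |boxes|=9  |leaves|=1  hit=P0

== RESULT ==
9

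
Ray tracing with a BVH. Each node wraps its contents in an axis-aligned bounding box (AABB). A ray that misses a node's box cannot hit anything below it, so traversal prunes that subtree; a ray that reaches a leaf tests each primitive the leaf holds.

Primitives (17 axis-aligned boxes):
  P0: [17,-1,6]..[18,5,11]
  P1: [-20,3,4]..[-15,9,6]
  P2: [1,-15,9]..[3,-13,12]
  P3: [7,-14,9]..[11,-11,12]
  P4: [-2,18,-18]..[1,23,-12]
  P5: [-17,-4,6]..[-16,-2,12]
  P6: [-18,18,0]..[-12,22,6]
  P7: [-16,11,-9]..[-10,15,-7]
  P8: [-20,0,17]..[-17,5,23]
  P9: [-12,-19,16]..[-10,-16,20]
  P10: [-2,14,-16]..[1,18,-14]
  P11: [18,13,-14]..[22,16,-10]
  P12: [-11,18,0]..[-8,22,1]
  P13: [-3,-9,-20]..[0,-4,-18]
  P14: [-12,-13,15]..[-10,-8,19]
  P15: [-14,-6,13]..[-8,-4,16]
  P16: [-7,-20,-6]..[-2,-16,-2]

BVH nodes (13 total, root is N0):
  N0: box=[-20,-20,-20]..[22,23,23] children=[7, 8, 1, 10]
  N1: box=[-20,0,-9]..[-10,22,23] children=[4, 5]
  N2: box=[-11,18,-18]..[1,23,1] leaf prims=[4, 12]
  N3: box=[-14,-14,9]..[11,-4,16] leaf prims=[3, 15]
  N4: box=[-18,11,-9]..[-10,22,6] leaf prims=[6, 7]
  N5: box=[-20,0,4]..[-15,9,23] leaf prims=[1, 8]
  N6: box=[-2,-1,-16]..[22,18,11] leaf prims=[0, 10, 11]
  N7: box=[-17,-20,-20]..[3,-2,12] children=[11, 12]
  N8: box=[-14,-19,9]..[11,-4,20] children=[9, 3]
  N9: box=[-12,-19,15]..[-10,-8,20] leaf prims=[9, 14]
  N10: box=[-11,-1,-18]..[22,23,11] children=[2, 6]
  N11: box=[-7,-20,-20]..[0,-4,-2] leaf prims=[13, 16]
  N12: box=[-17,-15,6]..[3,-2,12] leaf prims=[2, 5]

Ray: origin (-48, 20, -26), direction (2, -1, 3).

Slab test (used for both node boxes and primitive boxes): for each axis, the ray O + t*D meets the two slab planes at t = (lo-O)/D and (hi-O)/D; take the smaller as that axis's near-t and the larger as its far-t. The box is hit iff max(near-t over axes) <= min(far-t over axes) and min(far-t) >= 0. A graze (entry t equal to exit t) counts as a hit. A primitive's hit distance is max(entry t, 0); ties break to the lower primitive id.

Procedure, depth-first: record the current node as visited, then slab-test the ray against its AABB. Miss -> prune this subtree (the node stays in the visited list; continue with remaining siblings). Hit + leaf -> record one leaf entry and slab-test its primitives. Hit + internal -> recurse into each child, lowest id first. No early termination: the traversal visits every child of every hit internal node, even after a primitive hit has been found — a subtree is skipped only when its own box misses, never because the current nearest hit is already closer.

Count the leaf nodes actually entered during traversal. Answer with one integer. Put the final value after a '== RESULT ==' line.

Trace the traversal:
N0 x:[14,35] y:[-3,40] z:[2,49/3] -> hit [14,49/3], descend [1, 7, 8, 10]
  N1 x:[14,19] y:[-2,20] z:[17/3,49/3] -> hit [14,49/3], descend [4, 5]
    N4 x:[15,19] y:[-2,9] z:[17/3,32/3] -> miss, prune
    N5 x:[14,33/2] y:[11,20] z:[10,49/3] -> hit [14,49/3] leaf, test {P1(miss), P8@t=15}
  N7 x:[31/2,51/2] y:[22,40] z:[2,38/3] -> miss, prune
  N8 x:[17,59/2] y:[24,39] z:[35/3,46/3] -> miss, prune
  N10 x:[37/2,35] y:[-3,21] z:[8/3,37/3] -> miss, prune

Visited [0, 1, 4, 5, 7, 8, 10]. Tests: 7 box, 1 leaf. Nearest: P8.

== RESULT ==
1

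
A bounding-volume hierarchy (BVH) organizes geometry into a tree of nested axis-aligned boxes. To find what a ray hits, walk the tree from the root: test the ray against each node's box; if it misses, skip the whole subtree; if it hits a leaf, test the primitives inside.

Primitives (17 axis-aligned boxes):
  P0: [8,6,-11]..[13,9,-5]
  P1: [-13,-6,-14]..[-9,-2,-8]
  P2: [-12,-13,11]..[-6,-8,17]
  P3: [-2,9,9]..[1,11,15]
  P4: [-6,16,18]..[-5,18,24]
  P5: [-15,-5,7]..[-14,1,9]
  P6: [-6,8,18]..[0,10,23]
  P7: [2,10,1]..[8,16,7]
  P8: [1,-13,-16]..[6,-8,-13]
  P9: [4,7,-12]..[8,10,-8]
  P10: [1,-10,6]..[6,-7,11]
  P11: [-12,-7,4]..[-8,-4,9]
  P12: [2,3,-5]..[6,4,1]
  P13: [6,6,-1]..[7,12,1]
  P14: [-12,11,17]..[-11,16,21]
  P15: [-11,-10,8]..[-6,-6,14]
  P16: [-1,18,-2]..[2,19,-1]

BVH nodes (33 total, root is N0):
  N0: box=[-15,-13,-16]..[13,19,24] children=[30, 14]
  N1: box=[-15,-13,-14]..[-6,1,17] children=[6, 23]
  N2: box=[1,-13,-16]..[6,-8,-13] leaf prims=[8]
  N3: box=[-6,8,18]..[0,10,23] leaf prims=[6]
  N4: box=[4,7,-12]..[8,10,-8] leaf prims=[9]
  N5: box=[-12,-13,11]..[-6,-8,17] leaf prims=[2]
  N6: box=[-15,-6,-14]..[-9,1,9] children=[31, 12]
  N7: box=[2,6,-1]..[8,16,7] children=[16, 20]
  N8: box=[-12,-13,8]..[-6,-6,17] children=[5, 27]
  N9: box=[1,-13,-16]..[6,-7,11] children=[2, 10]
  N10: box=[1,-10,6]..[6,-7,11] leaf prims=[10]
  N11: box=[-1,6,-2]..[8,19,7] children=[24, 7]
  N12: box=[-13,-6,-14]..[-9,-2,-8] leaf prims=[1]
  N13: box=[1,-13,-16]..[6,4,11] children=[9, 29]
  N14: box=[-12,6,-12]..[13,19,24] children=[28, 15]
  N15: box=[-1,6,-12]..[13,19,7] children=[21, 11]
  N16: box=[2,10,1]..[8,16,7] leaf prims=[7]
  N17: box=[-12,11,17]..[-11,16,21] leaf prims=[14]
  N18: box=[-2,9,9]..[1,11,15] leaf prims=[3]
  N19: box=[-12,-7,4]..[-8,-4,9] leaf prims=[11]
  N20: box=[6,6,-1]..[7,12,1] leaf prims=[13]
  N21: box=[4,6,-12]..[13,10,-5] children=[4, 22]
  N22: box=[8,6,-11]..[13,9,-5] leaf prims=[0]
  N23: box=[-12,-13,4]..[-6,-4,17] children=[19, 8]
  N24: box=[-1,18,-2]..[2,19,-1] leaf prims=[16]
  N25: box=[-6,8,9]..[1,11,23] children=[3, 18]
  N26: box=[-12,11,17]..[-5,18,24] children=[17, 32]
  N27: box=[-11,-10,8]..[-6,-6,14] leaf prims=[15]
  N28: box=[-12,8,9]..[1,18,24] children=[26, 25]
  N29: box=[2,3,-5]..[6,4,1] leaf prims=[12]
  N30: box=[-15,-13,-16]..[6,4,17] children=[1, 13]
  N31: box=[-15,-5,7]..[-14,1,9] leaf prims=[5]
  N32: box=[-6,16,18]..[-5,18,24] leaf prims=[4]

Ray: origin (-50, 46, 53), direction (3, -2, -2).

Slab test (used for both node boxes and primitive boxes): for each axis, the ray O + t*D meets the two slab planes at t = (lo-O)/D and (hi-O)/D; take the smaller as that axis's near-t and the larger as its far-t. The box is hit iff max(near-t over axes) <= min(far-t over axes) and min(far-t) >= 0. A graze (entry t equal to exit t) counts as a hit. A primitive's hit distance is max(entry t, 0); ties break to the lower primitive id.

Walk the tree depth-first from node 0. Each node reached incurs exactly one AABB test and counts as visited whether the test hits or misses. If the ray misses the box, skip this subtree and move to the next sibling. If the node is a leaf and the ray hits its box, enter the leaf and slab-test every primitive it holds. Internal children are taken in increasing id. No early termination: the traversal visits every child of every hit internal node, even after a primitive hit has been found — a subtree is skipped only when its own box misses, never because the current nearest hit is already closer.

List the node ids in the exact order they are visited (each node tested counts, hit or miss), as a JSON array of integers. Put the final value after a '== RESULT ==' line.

Walk:
N0 x:[35/3,21] y:[27/2,59/2] z:[29/2,69/2] -> hit [29/2,21], descend [14, 30]
  N14 x:[38/3,21] y:[27/2,20] z:[29/2,65/2] -> hit [29/2,20], descend [15, 28]
    N15 x:[49/3,21] y:[27/2,20] z:[23,65/2] -> miss, prune
    N28 x:[38/3,17] y:[14,19] z:[29/2,22] -> hit [29/2,17], descend [25, 26]
      N25 x:[44/3,17] y:[35/2,19] z:[15,22] -> miss, prune
      N26 x:[38/3,15] y:[14,35/2] z:[29/2,18] -> hit [29/2,15], descend [17, 32]
        N17 x:[38/3,13] y:[15,35/2] z:[16,18] -> miss, prune
        N32 x:[44/3,15] y:[14,15] z:[29/2,35/2] -> hit [44/3,15] leaf, test {P4@t=44/3}
  N30 x:[35/3,56/3] y:[21,59/2] z:[18,69/2] -> miss, prune

9 AABB tests over nodes [0, 14, 15, 28, 25, 26, 17, 32, 30]; 1 leaf entered; closest P4.

== RESULT ==
[0, 14, 15, 28, 25, 26, 17, 32, 30]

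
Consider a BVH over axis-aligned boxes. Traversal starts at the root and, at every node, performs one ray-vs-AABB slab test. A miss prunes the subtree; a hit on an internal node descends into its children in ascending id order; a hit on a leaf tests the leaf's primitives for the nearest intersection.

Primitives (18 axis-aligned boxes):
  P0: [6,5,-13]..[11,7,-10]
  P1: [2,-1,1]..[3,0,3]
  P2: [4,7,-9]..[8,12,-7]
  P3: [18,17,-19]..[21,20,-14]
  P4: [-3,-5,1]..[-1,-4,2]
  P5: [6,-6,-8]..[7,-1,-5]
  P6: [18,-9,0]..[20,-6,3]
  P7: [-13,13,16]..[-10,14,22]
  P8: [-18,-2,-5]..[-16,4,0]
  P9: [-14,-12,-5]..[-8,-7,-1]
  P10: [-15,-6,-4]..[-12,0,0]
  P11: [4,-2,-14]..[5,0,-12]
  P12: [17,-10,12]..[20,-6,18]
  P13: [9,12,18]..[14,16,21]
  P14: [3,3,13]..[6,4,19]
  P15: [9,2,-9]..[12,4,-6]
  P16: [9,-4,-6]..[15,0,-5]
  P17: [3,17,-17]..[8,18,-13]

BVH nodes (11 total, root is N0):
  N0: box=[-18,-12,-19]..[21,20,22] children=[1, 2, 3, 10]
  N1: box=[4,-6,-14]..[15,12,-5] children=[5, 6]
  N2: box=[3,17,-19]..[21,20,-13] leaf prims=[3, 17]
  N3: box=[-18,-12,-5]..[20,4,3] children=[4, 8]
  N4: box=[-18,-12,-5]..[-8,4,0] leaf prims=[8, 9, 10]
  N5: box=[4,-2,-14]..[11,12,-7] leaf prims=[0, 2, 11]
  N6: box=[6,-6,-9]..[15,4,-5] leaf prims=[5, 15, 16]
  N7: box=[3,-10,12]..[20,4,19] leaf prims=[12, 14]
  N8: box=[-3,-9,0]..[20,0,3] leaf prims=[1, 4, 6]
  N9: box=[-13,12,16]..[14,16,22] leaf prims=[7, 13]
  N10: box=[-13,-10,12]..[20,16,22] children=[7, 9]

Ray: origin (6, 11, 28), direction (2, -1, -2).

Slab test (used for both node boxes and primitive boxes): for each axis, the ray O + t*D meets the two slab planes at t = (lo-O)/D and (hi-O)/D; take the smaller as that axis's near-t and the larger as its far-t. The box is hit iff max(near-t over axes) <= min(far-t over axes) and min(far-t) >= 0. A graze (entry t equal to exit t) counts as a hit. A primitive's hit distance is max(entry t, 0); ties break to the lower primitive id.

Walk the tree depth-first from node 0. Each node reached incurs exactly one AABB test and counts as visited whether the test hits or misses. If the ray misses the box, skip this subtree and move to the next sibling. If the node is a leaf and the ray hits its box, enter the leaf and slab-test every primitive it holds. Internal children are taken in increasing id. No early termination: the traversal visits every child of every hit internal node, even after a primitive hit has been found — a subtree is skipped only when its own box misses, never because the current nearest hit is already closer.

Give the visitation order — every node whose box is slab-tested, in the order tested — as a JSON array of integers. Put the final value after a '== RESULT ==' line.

Trace the traversal:
N0 x:[-12,15/2] y:[-9,23] z:[3,47/2] -> hit [3,15/2], descend [1, 2, 3, 10]
  N1 x:[-1,9/2] y:[-1,17] z:[33/2,21] -> miss, prune
  N2 x:[-3/2,15/2] y:[-9,-6] z:[41/2,47/2] -> miss, prune
  N3 x:[-12,7] y:[7,23] z:[25/2,33/2] -> miss, prune
  N10 x:[-19/2,7] y:[-5,21] z:[3,8] -> hit [3,7], descend [7, 9]
    N7 x:[-3/2,7] y:[7,21] z:[9/2,8] -> hit [7,7] leaf, test {P12(miss), P14(miss)}
    N9 x:[-19/2,4] y:[-5,-1] z:[3,6] -> miss, prune

7 AABB tests over nodes [0, 1, 2, 3, 10, 7, 9]; 1 leaf entered; closest miss.

== RESULT ==
[0, 1, 2, 3, 10, 7, 9]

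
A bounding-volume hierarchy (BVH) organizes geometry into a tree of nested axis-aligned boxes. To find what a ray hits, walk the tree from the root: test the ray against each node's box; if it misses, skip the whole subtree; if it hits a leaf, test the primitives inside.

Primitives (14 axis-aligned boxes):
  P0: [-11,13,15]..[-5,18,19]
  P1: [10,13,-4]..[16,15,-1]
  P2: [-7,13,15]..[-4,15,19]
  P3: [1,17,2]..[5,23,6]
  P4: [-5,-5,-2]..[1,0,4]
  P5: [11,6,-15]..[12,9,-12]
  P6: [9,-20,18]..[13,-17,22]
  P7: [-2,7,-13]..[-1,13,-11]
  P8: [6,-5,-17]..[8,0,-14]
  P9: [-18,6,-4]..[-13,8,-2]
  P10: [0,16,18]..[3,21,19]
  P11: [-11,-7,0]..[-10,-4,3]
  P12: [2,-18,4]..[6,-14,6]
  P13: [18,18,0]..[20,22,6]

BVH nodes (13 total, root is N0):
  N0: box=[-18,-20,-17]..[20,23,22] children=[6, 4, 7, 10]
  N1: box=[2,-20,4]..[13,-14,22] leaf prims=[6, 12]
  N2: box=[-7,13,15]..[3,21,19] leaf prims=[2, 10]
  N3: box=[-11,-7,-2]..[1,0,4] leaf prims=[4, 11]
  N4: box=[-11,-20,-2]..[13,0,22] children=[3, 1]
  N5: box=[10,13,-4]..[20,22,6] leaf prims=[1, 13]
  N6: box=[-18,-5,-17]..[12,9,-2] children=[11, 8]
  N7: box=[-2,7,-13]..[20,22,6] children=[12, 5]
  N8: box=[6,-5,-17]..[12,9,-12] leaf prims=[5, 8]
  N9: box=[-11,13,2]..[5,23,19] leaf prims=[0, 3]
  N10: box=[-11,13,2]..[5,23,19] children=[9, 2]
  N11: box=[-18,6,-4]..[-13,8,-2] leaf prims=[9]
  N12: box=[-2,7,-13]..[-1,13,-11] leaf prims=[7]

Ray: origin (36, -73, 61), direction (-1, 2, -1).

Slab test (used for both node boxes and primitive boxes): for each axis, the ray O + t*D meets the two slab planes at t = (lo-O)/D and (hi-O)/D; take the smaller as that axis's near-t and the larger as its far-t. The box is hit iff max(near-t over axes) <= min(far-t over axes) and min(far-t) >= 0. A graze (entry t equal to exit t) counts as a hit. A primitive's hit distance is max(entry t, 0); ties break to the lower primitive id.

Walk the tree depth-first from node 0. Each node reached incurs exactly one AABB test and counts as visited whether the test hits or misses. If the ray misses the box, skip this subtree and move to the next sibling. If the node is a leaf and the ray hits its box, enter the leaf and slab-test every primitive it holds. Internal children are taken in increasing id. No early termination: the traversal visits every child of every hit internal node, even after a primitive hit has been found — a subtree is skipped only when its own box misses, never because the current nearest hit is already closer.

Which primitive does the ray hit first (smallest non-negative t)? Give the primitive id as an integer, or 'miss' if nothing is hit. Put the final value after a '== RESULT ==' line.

Traverse from the root:
N0 x:[16,54] y:[53/2,48] z:[39,78] -> hit [39,48], descend [4, 6, 7, 10]
  N4 x:[23,47] y:[53/2,73/2] z:[39,63] -> miss, prune
  N6 x:[24,54] y:[34,41] z:[63,78] -> miss, prune
  N7 x:[16,38] y:[40,95/2] z:[55,74] -> miss, prune
  N10 x:[31,47] y:[43,48] z:[42,59] -> hit [43,47], descend [2, 9]
    N2 x:[33,43] y:[43,47] z:[42,46] -> hit [43,43] leaf, test {P2@t=43, P10(miss)}
    N9 x:[31,47] y:[43,48] z:[42,59] -> hit [43,47] leaf, test {P0@t=43, P3(miss)}

Summary -> nodes [0, 4, 6, 7, 10, 2, 9]; box-tests=7; leaf-entries=2; first=P0

== RESULT ==
0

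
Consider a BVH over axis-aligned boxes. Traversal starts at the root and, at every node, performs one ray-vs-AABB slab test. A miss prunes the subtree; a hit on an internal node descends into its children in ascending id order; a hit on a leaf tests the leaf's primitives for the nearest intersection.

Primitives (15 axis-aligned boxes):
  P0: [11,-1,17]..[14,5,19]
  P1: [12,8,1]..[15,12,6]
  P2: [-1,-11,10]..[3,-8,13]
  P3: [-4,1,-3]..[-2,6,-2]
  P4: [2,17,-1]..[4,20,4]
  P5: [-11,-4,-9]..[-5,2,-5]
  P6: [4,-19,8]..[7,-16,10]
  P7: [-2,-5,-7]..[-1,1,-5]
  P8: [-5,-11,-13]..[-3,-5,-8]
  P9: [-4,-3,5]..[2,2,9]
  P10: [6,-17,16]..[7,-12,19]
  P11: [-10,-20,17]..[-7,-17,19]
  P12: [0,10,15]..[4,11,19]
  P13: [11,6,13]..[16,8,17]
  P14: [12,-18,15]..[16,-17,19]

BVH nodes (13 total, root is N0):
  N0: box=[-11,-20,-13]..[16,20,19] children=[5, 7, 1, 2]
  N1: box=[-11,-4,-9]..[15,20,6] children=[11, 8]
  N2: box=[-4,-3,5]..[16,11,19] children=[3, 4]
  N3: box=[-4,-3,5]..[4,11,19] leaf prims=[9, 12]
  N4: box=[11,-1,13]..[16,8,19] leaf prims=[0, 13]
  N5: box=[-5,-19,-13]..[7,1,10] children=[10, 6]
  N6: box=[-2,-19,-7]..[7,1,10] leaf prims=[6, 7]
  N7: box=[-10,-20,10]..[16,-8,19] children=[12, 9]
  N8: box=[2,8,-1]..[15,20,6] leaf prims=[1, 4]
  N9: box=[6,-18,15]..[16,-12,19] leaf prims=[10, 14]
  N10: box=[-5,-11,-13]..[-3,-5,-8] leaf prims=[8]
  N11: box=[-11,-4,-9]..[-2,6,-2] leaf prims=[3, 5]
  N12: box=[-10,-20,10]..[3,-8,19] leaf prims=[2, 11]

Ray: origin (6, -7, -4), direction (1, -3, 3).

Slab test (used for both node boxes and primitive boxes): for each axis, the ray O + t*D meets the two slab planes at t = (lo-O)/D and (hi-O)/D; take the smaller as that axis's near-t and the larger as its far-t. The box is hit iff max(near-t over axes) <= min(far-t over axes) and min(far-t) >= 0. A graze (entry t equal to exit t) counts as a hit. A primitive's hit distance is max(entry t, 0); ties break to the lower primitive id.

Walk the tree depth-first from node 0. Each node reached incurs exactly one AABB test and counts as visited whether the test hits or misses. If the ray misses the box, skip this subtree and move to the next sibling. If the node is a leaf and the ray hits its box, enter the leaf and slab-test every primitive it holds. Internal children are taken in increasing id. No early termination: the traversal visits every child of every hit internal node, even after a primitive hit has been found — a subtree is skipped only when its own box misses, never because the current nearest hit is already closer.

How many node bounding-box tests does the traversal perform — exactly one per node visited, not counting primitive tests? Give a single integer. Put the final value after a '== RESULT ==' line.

Walk:
N0 x:[-17,10] y:[-9,13/3] z:[-3,23/3] -> hit [-3,13/3], descend [1, 2, 5, 7]
  N1 x:[-17,9] y:[-9,-1] z:[-5/3,10/3] -> miss, prune
  N2 x:[-10,10] y:[-6,-4/3] z:[3,23/3] -> miss, prune
  N5 x:[-11,1] y:[-8/3,4] z:[-3,14/3] -> hit [-8/3,1], descend [6, 10]
    N6 x:[-8,1] y:[-8/3,4] z:[-1,14/3] -> hit [-1,1] leaf, test {P6(miss), P7(miss)}
    N10 x:[-11,-9] y:[-2/3,4/3] z:[-3,-4/3] -> miss, prune
  N7 x:[-16,10] y:[1/3,13/3] z:[14/3,23/3] -> miss, prune

order=[0, 1, 2, 5, 6, 10, 7]  |boxes|=7  |leaves|=1  hit=miss

== RESULT ==
7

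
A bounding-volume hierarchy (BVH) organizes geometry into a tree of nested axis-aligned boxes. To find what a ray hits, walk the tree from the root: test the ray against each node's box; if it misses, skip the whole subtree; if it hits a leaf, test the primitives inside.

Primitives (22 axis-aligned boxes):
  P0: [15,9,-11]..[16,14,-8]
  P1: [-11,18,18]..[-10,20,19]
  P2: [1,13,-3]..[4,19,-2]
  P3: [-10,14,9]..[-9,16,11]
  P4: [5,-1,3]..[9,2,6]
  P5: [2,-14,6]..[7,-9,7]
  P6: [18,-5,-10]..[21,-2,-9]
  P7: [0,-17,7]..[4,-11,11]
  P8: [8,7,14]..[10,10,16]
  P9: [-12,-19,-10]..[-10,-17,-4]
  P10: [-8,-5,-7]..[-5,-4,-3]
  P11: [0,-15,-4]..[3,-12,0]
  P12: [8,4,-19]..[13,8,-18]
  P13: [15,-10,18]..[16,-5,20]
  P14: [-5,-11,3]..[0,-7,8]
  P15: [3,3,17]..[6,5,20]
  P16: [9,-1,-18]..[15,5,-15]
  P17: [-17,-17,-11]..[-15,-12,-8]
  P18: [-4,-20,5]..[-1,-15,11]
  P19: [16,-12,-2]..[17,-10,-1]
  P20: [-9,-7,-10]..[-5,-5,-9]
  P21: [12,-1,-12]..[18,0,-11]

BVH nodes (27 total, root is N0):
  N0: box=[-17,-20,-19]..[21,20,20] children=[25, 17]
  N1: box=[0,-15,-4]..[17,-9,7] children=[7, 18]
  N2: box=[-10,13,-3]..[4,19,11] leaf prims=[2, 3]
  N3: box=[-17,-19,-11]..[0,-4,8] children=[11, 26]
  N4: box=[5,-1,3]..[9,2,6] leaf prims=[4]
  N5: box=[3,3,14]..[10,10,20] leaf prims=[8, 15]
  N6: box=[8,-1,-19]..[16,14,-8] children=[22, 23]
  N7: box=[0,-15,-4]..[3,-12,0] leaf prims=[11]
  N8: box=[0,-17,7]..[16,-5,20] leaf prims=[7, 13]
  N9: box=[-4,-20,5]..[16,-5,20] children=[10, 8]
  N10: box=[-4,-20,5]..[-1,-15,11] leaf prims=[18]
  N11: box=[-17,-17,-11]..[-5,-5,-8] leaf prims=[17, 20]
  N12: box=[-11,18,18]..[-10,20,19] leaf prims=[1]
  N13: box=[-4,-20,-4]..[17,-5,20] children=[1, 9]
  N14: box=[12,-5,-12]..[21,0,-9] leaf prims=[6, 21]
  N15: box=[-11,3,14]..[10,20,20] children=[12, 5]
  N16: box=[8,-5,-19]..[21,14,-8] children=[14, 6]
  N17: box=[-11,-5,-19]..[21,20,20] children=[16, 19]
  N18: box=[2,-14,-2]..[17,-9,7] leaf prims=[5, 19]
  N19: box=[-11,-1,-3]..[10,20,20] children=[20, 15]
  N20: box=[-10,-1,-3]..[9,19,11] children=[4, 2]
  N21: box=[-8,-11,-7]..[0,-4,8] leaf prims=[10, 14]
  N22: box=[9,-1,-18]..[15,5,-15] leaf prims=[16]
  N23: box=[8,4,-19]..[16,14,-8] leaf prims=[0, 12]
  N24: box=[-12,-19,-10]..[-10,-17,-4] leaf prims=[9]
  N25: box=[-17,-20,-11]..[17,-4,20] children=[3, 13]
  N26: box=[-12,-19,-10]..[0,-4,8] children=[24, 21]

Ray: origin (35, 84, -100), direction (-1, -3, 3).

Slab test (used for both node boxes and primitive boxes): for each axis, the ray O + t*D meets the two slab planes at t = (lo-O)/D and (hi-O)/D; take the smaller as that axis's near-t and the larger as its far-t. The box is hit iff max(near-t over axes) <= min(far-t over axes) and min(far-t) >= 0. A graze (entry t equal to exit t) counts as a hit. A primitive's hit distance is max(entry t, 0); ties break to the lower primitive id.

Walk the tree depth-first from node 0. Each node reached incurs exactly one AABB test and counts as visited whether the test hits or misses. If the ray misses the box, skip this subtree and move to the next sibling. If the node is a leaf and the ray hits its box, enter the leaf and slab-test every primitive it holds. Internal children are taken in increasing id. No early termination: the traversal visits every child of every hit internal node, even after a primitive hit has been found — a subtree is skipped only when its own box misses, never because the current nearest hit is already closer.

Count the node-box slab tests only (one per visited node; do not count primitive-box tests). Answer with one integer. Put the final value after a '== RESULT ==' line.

Trace the traversal:
N0 x:[14,52] y:[64/3,104/3] z:[27,40] -> hit [27,104/3], descend [17, 25]
  N17 x:[14,46] y:[64/3,89/3] z:[27,40] -> hit [27,89/3], descend [16, 19]
    N16 x:[14,27] y:[70/3,89/3] z:[27,92/3] -> hit [27,27], descend [6, 14]
      N6 x:[19,27] y:[70/3,85/3] z:[27,92/3] -> hit [27,27], descend [22, 23]
        N22 x:[20,26] y:[79/3,85/3] z:[82/3,85/3] -> miss, prune
        N23 x:[19,27] y:[70/3,80/3] z:[27,92/3] -> miss, prune
      N14 x:[14,23] y:[28,89/3] z:[88/3,91/3] -> miss, prune
    N19 x:[25,46] y:[64/3,85/3] z:[97/3,40] -> miss, prune
  N25 x:[18,52] y:[88/3,104/3] z:[89/3,40] -> hit [89/3,104/3], descend [3, 13]
    N3 x:[35,52] y:[88/3,103/3] z:[89/3,36] -> miss, prune
    N13 x:[18,39] y:[89/3,104/3] z:[32,40] -> hit [32,104/3], descend [1, 9]
      N1 x:[18,35] y:[31,33] z:[32,107/3] -> hit [32,33], descend [7, 18]
        N7 x:[32,35] y:[32,33] z:[32,100/3] -> hit [32,33] leaf, test {P11@t=32}
        N18 x:[18,33] y:[31,98/3] z:[98/3,107/3] -> hit [98/3,98/3] leaf, test {P5(miss), P19(miss)}
      N9 x:[19,39] y:[89/3,104/3] z:[35,40] -> miss, prune

Visited [0, 17, 16, 6, 22, 23, 14, 19, 25, 3, 13, 1, 7, 18, 9]. Tests: 15 box, 2 leaf. Nearest: P11.

== RESULT ==
15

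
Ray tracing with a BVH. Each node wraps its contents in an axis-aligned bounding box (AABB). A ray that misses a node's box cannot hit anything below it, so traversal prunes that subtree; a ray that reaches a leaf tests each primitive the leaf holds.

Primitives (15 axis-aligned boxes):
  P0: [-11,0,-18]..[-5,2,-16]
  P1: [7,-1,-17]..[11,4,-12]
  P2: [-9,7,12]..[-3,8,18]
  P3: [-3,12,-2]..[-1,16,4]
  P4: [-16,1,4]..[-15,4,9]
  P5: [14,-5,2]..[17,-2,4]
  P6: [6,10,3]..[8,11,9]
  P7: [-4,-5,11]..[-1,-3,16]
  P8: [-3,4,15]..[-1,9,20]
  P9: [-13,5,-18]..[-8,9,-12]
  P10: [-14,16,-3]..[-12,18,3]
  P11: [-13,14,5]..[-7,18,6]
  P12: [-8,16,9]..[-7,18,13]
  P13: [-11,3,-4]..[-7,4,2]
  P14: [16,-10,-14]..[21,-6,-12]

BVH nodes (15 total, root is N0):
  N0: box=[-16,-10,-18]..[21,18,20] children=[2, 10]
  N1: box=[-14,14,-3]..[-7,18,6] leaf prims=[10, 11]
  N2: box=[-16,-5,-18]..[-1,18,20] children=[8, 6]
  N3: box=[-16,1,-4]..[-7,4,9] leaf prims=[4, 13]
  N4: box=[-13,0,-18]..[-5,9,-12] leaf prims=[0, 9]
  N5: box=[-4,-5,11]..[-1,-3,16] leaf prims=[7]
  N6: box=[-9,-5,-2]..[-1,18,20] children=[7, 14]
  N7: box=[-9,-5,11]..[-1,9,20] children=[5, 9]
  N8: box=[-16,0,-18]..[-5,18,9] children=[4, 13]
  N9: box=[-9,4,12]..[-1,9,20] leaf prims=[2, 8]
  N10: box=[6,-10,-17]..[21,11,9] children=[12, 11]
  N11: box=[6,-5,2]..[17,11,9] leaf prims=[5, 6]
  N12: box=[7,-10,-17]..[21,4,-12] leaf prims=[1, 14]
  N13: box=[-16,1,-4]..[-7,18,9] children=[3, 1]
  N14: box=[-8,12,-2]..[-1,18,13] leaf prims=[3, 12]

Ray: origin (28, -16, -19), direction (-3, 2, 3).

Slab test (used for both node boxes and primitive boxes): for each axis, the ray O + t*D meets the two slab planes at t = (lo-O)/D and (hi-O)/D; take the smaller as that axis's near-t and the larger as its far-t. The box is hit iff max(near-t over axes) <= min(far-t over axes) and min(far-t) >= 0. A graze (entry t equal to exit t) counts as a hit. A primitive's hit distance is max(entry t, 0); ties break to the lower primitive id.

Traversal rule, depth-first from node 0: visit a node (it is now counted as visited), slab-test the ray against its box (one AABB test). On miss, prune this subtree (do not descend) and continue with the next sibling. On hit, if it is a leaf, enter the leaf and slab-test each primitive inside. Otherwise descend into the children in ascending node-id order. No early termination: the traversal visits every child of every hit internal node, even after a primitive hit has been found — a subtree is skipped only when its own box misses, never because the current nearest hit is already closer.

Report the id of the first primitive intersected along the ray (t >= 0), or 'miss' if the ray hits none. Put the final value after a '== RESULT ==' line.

Traverse from the root:
N0 x:[7/3,44/3] y:[3,17] z:[1/3,13] -> hit [3,13], descend [2, 10]
  N2 x:[29/3,44/3] y:[11/2,17] z:[1/3,13] -> hit [29/3,13], descend [6, 8]
    N6 x:[29/3,37/3] y:[11/2,17] z:[17/3,13] -> hit [29/3,37/3], descend [7, 14]
      N7 x:[29/3,37/3] y:[11/2,25/2] z:[10,13] -> hit [10,37/3], descend [5, 9]
        N5 x:[29/3,32/3] y:[11/2,13/2] z:[10,35/3] -> miss, prune
        N9 x:[29/3,37/3] y:[10,25/2] z:[31/3,13] -> hit [31/3,37/3] leaf, test {P2@t=23/2, P8(miss)}
      N14 x:[29/3,12] y:[14,17] z:[17/3,32/3] -> miss, prune
    N8 x:[11,44/3] y:[8,17] z:[1/3,28/3] -> miss, prune
  N10 x:[7/3,22/3] y:[3,27/2] z:[2/3,28/3] -> hit [3,22/3], descend [11, 12]
    N11 x:[11/3,22/3] y:[11/2,27/2] z:[7,28/3] -> hit [7,22/3] leaf, test {P5(miss), P6(miss)}
    N12 x:[7/3,7] y:[3,10] z:[2/3,7/3] -> miss, prune

Summary -> nodes [0, 2, 6, 7, 5, 9, 14, 8, 10, 11, 12]; box-tests=11; leaf-entries=2; first=P2

== RESULT ==
2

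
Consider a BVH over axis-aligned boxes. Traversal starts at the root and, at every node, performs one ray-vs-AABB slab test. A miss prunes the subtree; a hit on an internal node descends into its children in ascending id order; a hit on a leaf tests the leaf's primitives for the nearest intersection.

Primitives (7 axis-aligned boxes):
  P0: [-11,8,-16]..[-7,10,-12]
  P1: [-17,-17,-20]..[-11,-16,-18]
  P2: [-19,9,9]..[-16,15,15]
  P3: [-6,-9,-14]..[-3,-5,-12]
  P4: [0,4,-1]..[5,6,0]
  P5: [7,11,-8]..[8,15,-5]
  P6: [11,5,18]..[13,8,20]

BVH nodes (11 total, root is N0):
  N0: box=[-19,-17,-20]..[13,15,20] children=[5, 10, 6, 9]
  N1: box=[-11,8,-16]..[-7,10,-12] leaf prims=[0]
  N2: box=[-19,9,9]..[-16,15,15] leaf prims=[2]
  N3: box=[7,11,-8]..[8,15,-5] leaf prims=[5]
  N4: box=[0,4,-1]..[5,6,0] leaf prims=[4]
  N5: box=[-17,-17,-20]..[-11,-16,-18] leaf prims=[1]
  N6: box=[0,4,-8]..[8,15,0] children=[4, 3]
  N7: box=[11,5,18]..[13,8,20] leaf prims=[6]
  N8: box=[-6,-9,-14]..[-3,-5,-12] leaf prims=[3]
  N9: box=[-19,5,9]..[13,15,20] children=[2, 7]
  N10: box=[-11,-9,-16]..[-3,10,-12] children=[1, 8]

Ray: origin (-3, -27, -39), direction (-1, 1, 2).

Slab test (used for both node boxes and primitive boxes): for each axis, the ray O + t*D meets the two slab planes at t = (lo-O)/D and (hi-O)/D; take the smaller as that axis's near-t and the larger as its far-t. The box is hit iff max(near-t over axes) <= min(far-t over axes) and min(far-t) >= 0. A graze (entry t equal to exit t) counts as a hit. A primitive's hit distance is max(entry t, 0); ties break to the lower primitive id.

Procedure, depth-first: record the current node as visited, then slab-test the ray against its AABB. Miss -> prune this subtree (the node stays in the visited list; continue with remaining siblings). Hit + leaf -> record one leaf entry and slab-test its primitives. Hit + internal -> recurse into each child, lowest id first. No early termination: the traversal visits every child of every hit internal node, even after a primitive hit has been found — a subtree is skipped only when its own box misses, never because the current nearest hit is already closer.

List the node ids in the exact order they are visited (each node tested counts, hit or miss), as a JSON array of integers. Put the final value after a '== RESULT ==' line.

Traverse from the root:
N0 x:[-16,16] y:[10,42] z:[19/2,59/2] -> hit [10,16], descend [5, 6, 9, 10]
  N5 x:[8,14] y:[10,11] z:[19/2,21/2] -> hit [10,21/2] leaf, test {P1@t=10}
  N6 x:[-11,-3] y:[31,42] z:[31/2,39/2] -> miss, prune
  N9 x:[-16,16] y:[32,42] z:[24,59/2] -> miss, prune
  N10 x:[0,8] y:[18,37] z:[23/2,27/2] -> miss, prune

Summary -> nodes [0, 5, 6, 9, 10]; box-tests=5; leaf-entries=1; first=P1

== RESULT ==
[0, 5, 6, 9, 10]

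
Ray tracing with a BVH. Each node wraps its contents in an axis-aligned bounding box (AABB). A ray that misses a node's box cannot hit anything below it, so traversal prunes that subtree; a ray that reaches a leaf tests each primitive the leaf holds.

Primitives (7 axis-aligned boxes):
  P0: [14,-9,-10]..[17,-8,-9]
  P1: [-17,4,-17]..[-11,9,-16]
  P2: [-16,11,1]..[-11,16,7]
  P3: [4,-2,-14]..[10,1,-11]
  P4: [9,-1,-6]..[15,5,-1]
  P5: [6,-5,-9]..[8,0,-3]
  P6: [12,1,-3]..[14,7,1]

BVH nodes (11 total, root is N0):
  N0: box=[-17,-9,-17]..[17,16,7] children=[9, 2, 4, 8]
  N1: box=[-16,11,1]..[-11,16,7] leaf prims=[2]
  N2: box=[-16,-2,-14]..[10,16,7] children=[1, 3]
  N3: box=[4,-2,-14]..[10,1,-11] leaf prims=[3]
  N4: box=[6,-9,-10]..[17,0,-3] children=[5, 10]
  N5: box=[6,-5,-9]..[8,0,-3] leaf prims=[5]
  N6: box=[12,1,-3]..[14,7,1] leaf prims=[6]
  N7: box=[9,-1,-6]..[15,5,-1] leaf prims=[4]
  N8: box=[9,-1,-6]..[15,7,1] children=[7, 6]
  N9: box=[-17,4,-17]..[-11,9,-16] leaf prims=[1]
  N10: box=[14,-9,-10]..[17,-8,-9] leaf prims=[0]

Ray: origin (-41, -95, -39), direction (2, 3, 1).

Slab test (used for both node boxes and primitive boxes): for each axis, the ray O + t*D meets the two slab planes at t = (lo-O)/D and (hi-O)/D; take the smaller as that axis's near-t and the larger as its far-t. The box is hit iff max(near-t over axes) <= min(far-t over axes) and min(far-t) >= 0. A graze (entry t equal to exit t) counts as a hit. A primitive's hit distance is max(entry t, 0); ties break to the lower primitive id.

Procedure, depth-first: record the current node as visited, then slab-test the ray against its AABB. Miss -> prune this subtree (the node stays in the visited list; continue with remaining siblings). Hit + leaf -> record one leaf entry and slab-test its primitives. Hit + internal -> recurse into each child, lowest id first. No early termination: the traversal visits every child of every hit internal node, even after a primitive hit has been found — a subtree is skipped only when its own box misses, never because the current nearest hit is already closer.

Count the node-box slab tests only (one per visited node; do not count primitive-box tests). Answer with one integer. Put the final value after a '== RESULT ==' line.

Walk:
N0 x:[12,29] y:[86/3,37] z:[22,46] -> hit [86/3,29], descend [2, 4, 8, 9]
  N2 x:[25/2,51/2] y:[31,37] z:[25,46] -> miss, prune
  N4 x:[47/2,29] y:[86/3,95/3] z:[29,36] -> hit [29,29], descend [5, 10]
    N5 x:[47/2,49/2] y:[30,95/3] z:[30,36] -> miss, prune
    N10 x:[55/2,29] y:[86/3,29] z:[29,30] -> hit [29,29] leaf, test {P0@t=29}
  N8 x:[25,28] y:[94/3,34] z:[33,40] -> miss, prune
  N9 x:[12,15] y:[33,104/3] z:[22,23] -> miss, prune

Summary -> nodes [0, 2, 4, 5, 10, 8, 9]; box-tests=7; leaf-entries=1; first=P0

== RESULT ==
7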